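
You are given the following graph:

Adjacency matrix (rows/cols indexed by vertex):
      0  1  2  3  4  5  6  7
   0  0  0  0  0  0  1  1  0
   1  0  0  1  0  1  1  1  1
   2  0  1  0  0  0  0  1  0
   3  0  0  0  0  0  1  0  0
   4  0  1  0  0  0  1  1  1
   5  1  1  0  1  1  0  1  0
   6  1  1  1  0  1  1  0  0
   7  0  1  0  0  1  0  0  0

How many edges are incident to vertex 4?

Vertex 4 has neighbors [1, 5, 6, 7], so deg(4) = 4.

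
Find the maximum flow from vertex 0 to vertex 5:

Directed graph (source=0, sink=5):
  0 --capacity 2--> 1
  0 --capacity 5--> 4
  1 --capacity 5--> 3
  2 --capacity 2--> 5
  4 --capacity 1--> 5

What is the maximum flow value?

Computing max flow:
  Flow on (0->4): 1/5
  Flow on (4->5): 1/1
Maximum flow = 1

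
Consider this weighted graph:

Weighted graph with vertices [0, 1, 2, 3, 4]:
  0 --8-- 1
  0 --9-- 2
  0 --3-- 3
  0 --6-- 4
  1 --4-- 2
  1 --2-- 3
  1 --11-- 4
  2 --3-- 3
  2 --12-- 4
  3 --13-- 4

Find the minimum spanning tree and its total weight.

Applying Kruskal's algorithm (sort edges by weight, add if no cycle):
  Add (1,3) w=2
  Add (0,3) w=3
  Add (2,3) w=3
  Skip (1,2) w=4 (creates cycle)
  Add (0,4) w=6
  Skip (0,1) w=8 (creates cycle)
  Skip (0,2) w=9 (creates cycle)
  Skip (1,4) w=11 (creates cycle)
  Skip (2,4) w=12 (creates cycle)
  Skip (3,4) w=13 (creates cycle)
MST weight = 14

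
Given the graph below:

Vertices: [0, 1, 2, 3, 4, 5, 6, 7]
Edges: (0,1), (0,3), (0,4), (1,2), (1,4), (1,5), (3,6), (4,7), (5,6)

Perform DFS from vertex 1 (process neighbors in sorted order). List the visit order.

DFS from vertex 1 (neighbors processed in ascending order):
Visit order: 1, 0, 3, 6, 5, 4, 7, 2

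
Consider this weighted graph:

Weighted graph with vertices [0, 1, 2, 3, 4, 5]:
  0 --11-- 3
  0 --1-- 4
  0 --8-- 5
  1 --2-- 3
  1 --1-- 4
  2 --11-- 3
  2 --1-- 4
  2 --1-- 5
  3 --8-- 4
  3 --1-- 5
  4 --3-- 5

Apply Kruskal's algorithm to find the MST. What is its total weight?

Applying Kruskal's algorithm (sort edges by weight, add if no cycle):
  Add (0,4) w=1
  Add (1,4) w=1
  Add (2,4) w=1
  Add (2,5) w=1
  Add (3,5) w=1
  Skip (1,3) w=2 (creates cycle)
  Skip (4,5) w=3 (creates cycle)
  Skip (0,5) w=8 (creates cycle)
  Skip (3,4) w=8 (creates cycle)
  Skip (0,3) w=11 (creates cycle)
  Skip (2,3) w=11 (creates cycle)
MST weight = 5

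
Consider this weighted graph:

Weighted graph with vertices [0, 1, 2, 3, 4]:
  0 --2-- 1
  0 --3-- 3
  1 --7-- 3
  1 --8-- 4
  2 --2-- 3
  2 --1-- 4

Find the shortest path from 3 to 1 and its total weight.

Using Dijkstra's algorithm from vertex 3:
Shortest path: 3 -> 0 -> 1
Total weight: 3 + 2 = 5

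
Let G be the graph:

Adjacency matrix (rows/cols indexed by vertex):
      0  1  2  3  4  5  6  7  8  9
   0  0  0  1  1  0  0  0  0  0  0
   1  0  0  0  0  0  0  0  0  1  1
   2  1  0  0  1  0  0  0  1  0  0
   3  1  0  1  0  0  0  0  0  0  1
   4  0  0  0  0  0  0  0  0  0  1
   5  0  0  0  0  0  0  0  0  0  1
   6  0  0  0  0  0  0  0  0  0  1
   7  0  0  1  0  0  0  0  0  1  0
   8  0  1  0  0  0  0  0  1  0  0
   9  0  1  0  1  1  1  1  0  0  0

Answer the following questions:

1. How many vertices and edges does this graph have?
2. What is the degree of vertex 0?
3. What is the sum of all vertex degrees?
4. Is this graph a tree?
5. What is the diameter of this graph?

Count: 10 vertices, 11 edges.
Vertex 0 has neighbors [2, 3], degree = 2.
Handshaking lemma: 2 * 11 = 22.
A tree on 10 vertices has 9 edges. This graph has 11 edges (2 extra). Not a tree.
Diameter (longest shortest path) = 4.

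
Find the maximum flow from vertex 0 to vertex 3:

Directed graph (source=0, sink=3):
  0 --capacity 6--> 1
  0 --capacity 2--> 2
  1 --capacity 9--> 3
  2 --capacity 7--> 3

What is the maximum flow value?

Computing max flow:
  Flow on (0->1): 6/6
  Flow on (0->2): 2/2
  Flow on (1->3): 6/9
  Flow on (2->3): 2/7
Maximum flow = 8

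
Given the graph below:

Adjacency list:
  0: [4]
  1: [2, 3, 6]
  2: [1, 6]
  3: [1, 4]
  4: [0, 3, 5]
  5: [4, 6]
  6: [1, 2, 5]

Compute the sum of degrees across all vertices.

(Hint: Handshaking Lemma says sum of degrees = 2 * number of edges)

Count edges: 8 edges.
By Handshaking Lemma: sum of degrees = 2 * 8 = 16.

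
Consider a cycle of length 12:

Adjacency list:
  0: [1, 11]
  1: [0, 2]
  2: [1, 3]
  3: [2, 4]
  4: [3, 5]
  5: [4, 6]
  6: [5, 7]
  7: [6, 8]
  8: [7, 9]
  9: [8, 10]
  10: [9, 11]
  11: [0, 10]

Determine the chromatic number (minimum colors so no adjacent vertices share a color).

This is an even cycle (C_12). Even cycles are bipartite.
Chromatic number = 2.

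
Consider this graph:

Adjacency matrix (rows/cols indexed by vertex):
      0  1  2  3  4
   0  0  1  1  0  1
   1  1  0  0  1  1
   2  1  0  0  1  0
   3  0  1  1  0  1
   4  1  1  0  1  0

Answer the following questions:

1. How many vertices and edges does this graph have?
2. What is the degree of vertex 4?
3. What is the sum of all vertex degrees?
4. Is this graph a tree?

Count: 5 vertices, 7 edges.
Vertex 4 has neighbors [0, 1, 3], degree = 3.
Handshaking lemma: 2 * 7 = 14.
A tree on 5 vertices has 4 edges. This graph has 7 edges (3 extra). Not a tree.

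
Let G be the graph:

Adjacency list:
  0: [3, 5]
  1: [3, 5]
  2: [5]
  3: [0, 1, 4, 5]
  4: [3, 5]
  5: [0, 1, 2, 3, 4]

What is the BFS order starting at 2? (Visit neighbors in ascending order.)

BFS from vertex 2 (neighbors processed in ascending order):
Visit order: 2, 5, 0, 1, 3, 4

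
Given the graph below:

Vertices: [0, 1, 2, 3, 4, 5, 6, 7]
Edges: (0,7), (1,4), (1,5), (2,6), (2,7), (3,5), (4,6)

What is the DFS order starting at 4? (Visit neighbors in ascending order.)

DFS from vertex 4 (neighbors processed in ascending order):
Visit order: 4, 1, 5, 3, 6, 2, 7, 0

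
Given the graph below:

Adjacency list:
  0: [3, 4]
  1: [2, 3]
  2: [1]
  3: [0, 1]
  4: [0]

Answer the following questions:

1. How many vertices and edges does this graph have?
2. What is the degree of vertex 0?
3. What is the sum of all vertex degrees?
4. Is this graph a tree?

Count: 5 vertices, 4 edges.
Vertex 0 has neighbors [3, 4], degree = 2.
Handshaking lemma: 2 * 4 = 8.
A graph is a tree iff it is connected and has exactly n-1 edges. This graph is connected (all 5 vertices in one component) and has 5-1 = 4 edges. It is a tree.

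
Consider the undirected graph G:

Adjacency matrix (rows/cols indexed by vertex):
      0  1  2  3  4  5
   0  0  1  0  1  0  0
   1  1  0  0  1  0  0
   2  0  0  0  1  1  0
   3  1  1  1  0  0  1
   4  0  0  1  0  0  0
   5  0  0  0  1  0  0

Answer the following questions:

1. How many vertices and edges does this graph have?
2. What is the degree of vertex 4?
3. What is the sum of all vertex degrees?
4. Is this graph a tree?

Count: 6 vertices, 6 edges.
Vertex 4 has neighbors [2], degree = 1.
Handshaking lemma: 2 * 6 = 12.
A tree on 6 vertices has 5 edges. This graph has 6 edges (1 extra). Not a tree.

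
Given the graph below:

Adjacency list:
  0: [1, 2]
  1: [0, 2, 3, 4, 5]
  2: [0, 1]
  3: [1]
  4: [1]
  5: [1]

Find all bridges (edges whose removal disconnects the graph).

A bridge is an edge whose removal increases the number of connected components.
Bridges found: (1,3), (1,4), (1,5)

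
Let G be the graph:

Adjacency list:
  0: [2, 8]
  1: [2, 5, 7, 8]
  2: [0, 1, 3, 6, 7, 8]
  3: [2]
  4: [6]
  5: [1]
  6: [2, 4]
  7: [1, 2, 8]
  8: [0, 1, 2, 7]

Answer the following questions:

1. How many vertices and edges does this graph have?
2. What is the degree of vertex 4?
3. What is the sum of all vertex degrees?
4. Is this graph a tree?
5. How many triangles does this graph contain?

Count: 9 vertices, 12 edges.
Vertex 4 has neighbors [6], degree = 1.
Handshaking lemma: 2 * 12 = 24.
A tree on 9 vertices has 8 edges. This graph has 12 edges (4 extra). Not a tree.
Number of triangles = 5.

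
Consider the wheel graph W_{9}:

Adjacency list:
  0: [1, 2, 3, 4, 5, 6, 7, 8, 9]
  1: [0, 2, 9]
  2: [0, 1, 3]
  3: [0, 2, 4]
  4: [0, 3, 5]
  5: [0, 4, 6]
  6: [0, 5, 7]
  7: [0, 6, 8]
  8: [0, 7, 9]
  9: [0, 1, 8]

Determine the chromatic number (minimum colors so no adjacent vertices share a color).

W_{9} = C_{9} plus a hub adjacent to every cycle vertex.
The outer cycle needs 3 colors (odd cycle); the hub is adjacent to all of them so needs a fresh color.
Chromatic number = 3 + 1 = 4.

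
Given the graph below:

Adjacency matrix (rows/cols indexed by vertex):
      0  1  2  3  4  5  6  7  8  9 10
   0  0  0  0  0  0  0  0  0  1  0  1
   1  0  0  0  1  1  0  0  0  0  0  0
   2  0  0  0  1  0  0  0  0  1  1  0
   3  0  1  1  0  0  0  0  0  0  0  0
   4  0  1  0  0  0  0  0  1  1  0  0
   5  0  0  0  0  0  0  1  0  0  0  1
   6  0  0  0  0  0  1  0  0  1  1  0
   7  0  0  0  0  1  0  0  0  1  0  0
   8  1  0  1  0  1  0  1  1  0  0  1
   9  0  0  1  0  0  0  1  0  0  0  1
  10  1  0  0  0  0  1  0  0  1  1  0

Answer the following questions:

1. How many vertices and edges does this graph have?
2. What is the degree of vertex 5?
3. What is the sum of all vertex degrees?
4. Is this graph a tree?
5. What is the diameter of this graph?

Count: 11 vertices, 16 edges.
Vertex 5 has neighbors [6, 10], degree = 2.
Handshaking lemma: 2 * 16 = 32.
A tree on 11 vertices has 10 edges. This graph has 16 edges (6 extra). Not a tree.
Diameter (longest shortest path) = 4.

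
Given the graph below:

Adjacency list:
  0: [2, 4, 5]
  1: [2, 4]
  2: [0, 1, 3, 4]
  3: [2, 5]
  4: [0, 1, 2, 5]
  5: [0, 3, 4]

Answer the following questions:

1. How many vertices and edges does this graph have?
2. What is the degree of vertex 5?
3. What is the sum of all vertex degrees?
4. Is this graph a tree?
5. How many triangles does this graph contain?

Count: 6 vertices, 9 edges.
Vertex 5 has neighbors [0, 3, 4], degree = 3.
Handshaking lemma: 2 * 9 = 18.
A tree on 6 vertices has 5 edges. This graph has 9 edges (4 extra). Not a tree.
Number of triangles = 3.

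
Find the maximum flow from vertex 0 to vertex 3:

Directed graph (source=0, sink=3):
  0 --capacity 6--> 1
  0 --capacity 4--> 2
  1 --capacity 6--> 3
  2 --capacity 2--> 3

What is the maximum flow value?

Computing max flow:
  Flow on (0->1): 6/6
  Flow on (0->2): 2/4
  Flow on (1->3): 6/6
  Flow on (2->3): 2/2
Maximum flow = 8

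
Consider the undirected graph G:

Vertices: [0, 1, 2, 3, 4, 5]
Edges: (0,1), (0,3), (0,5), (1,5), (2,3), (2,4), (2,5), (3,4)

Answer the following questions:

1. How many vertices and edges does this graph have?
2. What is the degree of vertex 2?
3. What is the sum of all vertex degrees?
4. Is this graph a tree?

Count: 6 vertices, 8 edges.
Vertex 2 has neighbors [3, 4, 5], degree = 3.
Handshaking lemma: 2 * 8 = 16.
A tree on 6 vertices has 5 edges. This graph has 8 edges (3 extra). Not a tree.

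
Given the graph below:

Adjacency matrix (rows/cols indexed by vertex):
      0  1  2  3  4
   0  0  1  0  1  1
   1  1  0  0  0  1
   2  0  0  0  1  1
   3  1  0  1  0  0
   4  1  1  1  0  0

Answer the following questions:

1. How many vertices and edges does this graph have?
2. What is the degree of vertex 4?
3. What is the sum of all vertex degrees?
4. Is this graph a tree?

Count: 5 vertices, 6 edges.
Vertex 4 has neighbors [0, 1, 2], degree = 3.
Handshaking lemma: 2 * 6 = 12.
A tree on 5 vertices has 4 edges. This graph has 6 edges (2 extra). Not a tree.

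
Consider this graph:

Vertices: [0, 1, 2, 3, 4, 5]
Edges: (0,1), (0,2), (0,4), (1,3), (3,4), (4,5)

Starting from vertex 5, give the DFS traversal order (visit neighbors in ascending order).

DFS from vertex 5 (neighbors processed in ascending order):
Visit order: 5, 4, 0, 1, 3, 2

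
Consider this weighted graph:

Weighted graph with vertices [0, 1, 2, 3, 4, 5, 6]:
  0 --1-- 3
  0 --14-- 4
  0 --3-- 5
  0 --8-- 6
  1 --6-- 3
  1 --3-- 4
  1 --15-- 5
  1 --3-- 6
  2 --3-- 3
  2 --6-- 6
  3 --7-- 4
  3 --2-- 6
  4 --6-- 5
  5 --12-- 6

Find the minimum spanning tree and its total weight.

Applying Kruskal's algorithm (sort edges by weight, add if no cycle):
  Add (0,3) w=1
  Add (3,6) w=2
  Add (0,5) w=3
  Add (1,4) w=3
  Add (1,6) w=3
  Add (2,3) w=3
  Skip (1,3) w=6 (creates cycle)
  Skip (2,6) w=6 (creates cycle)
  Skip (4,5) w=6 (creates cycle)
  Skip (3,4) w=7 (creates cycle)
  Skip (0,6) w=8 (creates cycle)
  Skip (5,6) w=12 (creates cycle)
  Skip (0,4) w=14 (creates cycle)
  Skip (1,5) w=15 (creates cycle)
MST weight = 15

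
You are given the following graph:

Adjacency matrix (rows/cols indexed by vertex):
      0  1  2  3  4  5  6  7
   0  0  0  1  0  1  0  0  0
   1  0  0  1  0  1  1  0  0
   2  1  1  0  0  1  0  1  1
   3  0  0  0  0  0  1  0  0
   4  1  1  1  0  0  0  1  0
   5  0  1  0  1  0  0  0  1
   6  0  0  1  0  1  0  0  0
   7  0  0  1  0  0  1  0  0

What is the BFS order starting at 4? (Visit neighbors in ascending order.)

BFS from vertex 4 (neighbors processed in ascending order):
Visit order: 4, 0, 1, 2, 6, 5, 7, 3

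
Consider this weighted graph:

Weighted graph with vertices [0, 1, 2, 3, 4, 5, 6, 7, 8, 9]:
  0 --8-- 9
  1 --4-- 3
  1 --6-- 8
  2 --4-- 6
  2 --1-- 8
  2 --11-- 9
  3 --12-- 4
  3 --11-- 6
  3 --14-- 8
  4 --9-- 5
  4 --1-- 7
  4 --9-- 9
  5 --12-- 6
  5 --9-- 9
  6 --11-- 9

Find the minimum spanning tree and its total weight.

Applying Kruskal's algorithm (sort edges by weight, add if no cycle):
  Add (2,8) w=1
  Add (4,7) w=1
  Add (1,3) w=4
  Add (2,6) w=4
  Add (1,8) w=6
  Add (0,9) w=8
  Add (4,9) w=9
  Add (4,5) w=9
  Skip (5,9) w=9 (creates cycle)
  Add (2,9) w=11
  Skip (3,6) w=11 (creates cycle)
  Skip (6,9) w=11 (creates cycle)
  Skip (3,4) w=12 (creates cycle)
  Skip (5,6) w=12 (creates cycle)
  Skip (3,8) w=14 (creates cycle)
MST weight = 53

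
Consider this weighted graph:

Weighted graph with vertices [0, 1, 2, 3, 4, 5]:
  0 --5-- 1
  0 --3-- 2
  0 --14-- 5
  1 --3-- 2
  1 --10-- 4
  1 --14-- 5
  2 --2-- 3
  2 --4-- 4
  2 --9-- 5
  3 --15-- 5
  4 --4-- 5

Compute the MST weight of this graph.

Applying Kruskal's algorithm (sort edges by weight, add if no cycle):
  Add (2,3) w=2
  Add (0,2) w=3
  Add (1,2) w=3
  Add (2,4) w=4
  Add (4,5) w=4
  Skip (0,1) w=5 (creates cycle)
  Skip (2,5) w=9 (creates cycle)
  Skip (1,4) w=10 (creates cycle)
  Skip (0,5) w=14 (creates cycle)
  Skip (1,5) w=14 (creates cycle)
  Skip (3,5) w=15 (creates cycle)
MST weight = 16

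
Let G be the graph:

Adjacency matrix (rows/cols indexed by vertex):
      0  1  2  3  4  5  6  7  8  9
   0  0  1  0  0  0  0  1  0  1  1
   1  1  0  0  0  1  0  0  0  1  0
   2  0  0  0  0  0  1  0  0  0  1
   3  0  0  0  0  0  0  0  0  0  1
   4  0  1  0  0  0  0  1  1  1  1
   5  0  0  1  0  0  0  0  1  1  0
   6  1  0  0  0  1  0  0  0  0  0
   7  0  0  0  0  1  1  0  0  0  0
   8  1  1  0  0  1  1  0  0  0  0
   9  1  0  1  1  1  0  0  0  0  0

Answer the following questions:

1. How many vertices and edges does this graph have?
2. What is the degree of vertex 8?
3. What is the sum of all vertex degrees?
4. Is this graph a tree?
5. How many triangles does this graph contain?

Count: 10 vertices, 15 edges.
Vertex 8 has neighbors [0, 1, 4, 5], degree = 4.
Handshaking lemma: 2 * 15 = 30.
A tree on 10 vertices has 9 edges. This graph has 15 edges (6 extra). Not a tree.
Number of triangles = 2.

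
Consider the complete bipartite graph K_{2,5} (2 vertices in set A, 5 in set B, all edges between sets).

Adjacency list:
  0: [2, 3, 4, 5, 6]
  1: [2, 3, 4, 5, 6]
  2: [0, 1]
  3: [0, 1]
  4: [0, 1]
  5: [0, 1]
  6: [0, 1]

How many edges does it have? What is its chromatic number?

K_{2,5} has 2 * 5 = 10 edges.
Bipartite graphs have chromatic number 2 (color each partition differently).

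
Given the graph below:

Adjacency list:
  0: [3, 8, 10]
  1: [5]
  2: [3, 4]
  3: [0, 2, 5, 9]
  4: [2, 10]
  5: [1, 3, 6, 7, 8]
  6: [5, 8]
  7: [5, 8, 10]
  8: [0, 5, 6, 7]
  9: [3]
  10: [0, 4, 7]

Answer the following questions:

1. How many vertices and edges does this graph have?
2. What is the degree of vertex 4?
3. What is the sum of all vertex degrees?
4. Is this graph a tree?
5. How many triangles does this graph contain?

Count: 11 vertices, 15 edges.
Vertex 4 has neighbors [2, 10], degree = 2.
Handshaking lemma: 2 * 15 = 30.
A tree on 11 vertices has 10 edges. This graph has 15 edges (5 extra). Not a tree.
Number of triangles = 2.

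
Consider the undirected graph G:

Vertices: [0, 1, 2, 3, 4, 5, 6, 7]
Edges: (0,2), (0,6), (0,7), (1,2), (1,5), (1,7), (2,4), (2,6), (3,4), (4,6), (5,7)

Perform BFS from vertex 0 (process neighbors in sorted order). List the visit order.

BFS from vertex 0 (neighbors processed in ascending order):
Visit order: 0, 2, 6, 7, 1, 4, 5, 3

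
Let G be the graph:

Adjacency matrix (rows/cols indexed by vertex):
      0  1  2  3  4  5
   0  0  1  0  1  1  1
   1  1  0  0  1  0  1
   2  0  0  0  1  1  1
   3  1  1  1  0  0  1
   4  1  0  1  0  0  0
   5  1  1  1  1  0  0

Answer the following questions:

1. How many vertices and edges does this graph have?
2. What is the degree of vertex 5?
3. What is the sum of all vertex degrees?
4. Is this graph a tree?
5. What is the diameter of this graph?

Count: 6 vertices, 10 edges.
Vertex 5 has neighbors [0, 1, 2, 3], degree = 4.
Handshaking lemma: 2 * 10 = 20.
A tree on 6 vertices has 5 edges. This graph has 10 edges (5 extra). Not a tree.
Diameter (longest shortest path) = 2.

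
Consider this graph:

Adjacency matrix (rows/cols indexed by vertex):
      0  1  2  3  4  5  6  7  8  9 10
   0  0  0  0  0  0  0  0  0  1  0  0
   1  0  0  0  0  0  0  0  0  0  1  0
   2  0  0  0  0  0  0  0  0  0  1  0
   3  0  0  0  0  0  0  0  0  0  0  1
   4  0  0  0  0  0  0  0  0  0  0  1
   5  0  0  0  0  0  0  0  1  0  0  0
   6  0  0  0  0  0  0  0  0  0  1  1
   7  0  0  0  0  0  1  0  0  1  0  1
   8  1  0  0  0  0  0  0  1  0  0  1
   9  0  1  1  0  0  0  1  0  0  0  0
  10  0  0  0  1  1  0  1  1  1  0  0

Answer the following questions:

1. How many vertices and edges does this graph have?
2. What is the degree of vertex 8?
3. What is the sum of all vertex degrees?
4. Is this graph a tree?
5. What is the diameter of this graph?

Count: 11 vertices, 11 edges.
Vertex 8 has neighbors [0, 7, 10], degree = 3.
Handshaking lemma: 2 * 11 = 22.
A tree on 11 vertices has 10 edges. This graph has 11 edges (1 extra). Not a tree.
Diameter (longest shortest path) = 5.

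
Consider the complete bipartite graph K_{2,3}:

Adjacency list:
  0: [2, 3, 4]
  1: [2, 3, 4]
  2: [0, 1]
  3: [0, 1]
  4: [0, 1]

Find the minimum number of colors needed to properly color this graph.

K_{2,3} is bipartite: vertices split into two independent sets of size 2 and 3.
Color one set 0, the other 1. No adjacent vertices share a color.
Chromatic number = 2.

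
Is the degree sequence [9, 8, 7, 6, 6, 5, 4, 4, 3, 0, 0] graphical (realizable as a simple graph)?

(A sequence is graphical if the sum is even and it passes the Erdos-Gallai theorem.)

Sum of degrees = 52. Sum is even but fails Erdos-Gallai. The sequence is NOT graphical.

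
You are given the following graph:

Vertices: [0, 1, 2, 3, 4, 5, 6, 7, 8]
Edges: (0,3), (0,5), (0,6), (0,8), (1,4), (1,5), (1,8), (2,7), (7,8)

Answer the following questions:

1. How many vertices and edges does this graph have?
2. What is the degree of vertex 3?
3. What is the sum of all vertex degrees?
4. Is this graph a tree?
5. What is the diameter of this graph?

Count: 9 vertices, 9 edges.
Vertex 3 has neighbors [0], degree = 1.
Handshaking lemma: 2 * 9 = 18.
A tree on 9 vertices has 8 edges. This graph has 9 edges (1 extra). Not a tree.
Diameter (longest shortest path) = 4.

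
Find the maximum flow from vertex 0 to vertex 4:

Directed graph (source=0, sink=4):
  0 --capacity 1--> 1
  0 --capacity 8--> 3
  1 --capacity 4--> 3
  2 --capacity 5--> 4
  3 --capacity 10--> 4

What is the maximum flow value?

Computing max flow:
  Flow on (0->1): 1/1
  Flow on (0->3): 8/8
  Flow on (1->3): 1/4
  Flow on (3->4): 9/10
Maximum flow = 9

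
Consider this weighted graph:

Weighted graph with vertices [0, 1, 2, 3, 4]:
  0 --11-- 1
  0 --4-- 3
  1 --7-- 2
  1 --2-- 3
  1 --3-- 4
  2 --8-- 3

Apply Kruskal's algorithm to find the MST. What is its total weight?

Applying Kruskal's algorithm (sort edges by weight, add if no cycle):
  Add (1,3) w=2
  Add (1,4) w=3
  Add (0,3) w=4
  Add (1,2) w=7
  Skip (2,3) w=8 (creates cycle)
  Skip (0,1) w=11 (creates cycle)
MST weight = 16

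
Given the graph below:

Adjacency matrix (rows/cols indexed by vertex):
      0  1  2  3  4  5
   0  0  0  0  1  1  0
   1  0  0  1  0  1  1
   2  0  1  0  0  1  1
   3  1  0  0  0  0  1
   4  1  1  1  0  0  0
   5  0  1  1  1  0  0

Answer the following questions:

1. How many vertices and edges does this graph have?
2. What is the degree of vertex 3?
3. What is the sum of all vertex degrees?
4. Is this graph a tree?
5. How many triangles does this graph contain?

Count: 6 vertices, 8 edges.
Vertex 3 has neighbors [0, 5], degree = 2.
Handshaking lemma: 2 * 8 = 16.
A tree on 6 vertices has 5 edges. This graph has 8 edges (3 extra). Not a tree.
Number of triangles = 2.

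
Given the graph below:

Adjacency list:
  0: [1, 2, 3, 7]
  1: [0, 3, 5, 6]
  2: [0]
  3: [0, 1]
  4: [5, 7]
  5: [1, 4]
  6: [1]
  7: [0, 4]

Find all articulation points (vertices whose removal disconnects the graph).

An articulation point is a vertex whose removal disconnects the graph.
Articulation points: [0, 1]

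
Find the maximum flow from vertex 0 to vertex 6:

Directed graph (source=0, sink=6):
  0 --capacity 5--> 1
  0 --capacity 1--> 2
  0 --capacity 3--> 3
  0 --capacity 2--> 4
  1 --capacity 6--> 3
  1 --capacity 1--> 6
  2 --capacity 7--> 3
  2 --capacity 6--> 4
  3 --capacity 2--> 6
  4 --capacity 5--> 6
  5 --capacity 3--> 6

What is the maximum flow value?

Computing max flow:
  Flow on (0->1): 1/5
  Flow on (0->2): 1/1
  Flow on (0->3): 2/3
  Flow on (0->4): 2/2
  Flow on (1->6): 1/1
  Flow on (2->4): 1/6
  Flow on (3->6): 2/2
  Flow on (4->6): 3/5
Maximum flow = 6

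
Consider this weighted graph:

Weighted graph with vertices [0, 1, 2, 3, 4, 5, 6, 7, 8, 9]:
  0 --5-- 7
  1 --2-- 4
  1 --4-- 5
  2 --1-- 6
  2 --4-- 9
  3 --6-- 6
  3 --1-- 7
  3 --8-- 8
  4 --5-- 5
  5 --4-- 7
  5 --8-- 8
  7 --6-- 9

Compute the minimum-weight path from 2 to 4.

Using Dijkstra's algorithm from vertex 2:
Shortest path: 2 -> 6 -> 3 -> 7 -> 5 -> 4
Total weight: 1 + 6 + 1 + 4 + 5 = 17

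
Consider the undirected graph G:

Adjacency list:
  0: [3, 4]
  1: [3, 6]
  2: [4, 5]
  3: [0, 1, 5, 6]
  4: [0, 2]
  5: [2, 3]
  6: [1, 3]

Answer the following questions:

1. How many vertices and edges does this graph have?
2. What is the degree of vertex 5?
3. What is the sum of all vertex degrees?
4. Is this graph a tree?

Count: 7 vertices, 8 edges.
Vertex 5 has neighbors [2, 3], degree = 2.
Handshaking lemma: 2 * 8 = 16.
A tree on 7 vertices has 6 edges. This graph has 8 edges (2 extra). Not a tree.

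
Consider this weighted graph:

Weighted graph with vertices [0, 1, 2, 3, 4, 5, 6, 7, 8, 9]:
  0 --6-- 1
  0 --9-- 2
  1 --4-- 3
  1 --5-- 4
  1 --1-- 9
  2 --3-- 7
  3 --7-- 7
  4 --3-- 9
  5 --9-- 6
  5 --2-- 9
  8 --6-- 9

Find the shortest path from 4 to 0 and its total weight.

Using Dijkstra's algorithm from vertex 4:
Shortest path: 4 -> 9 -> 1 -> 0
Total weight: 3 + 1 + 6 = 10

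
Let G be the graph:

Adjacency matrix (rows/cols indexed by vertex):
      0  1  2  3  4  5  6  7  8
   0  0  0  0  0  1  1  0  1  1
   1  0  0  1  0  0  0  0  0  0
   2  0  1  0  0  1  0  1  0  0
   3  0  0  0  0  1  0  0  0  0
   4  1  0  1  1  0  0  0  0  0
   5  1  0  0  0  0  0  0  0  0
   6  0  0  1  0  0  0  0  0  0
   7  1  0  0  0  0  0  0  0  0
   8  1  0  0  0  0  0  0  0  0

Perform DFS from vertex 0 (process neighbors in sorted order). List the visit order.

DFS from vertex 0 (neighbors processed in ascending order):
Visit order: 0, 4, 2, 1, 6, 3, 5, 7, 8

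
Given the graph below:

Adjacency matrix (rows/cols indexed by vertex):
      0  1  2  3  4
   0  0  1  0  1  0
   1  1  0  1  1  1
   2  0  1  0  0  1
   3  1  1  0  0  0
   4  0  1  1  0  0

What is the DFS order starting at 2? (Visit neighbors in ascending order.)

DFS from vertex 2 (neighbors processed in ascending order):
Visit order: 2, 1, 0, 3, 4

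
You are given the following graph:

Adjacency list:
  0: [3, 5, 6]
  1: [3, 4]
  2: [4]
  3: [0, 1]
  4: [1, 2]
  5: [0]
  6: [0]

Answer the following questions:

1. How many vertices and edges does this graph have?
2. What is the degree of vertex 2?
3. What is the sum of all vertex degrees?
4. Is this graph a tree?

Count: 7 vertices, 6 edges.
Vertex 2 has neighbors [4], degree = 1.
Handshaking lemma: 2 * 6 = 12.
A graph is a tree iff it is connected and has exactly n-1 edges. This graph is connected (all 7 vertices in one component) and has 7-1 = 6 edges. It is a tree.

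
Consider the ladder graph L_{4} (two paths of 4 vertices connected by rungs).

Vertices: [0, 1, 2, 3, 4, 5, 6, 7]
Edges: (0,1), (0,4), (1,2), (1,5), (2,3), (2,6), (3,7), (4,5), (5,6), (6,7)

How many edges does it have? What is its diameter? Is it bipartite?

Ladder graph L_{4}: 4 rungs + 2 * (4-1) path edges = 4 + 6 = 10 edges.
Diameter = 4.
Ladder graphs are bipartite (alternating coloring along each path).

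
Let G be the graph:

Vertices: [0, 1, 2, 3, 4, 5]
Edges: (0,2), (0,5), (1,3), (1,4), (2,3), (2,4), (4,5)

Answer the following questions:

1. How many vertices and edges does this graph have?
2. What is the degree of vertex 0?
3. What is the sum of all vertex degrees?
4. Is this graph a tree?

Count: 6 vertices, 7 edges.
Vertex 0 has neighbors [2, 5], degree = 2.
Handshaking lemma: 2 * 7 = 14.
A tree on 6 vertices has 5 edges. This graph has 7 edges (2 extra). Not a tree.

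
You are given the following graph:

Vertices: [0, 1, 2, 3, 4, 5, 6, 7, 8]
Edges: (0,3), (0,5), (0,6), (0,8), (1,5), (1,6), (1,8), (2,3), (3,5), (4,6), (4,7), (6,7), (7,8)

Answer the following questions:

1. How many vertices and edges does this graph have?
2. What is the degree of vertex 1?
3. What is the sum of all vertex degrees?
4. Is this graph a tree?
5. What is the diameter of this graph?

Count: 9 vertices, 13 edges.
Vertex 1 has neighbors [5, 6, 8], degree = 3.
Handshaking lemma: 2 * 13 = 26.
A tree on 9 vertices has 8 edges. This graph has 13 edges (5 extra). Not a tree.
Diameter (longest shortest path) = 4.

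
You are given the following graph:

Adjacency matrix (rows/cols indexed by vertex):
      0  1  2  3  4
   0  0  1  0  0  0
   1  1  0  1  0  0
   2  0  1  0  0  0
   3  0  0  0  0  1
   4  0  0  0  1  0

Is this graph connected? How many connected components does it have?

Checking connectivity: the graph has 2 connected component(s).
Components: [[0, 1, 2], [3, 4]]. The graph is NOT connected.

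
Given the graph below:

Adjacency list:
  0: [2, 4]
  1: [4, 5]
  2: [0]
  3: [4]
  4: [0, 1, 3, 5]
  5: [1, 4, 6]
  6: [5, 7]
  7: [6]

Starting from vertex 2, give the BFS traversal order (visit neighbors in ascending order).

BFS from vertex 2 (neighbors processed in ascending order):
Visit order: 2, 0, 4, 1, 3, 5, 6, 7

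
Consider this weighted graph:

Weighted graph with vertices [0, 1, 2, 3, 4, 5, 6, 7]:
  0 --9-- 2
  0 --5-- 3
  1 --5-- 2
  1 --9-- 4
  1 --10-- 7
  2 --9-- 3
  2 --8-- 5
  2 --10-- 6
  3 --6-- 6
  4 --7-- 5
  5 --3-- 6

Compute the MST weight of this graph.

Applying Kruskal's algorithm (sort edges by weight, add if no cycle):
  Add (5,6) w=3
  Add (0,3) w=5
  Add (1,2) w=5
  Add (3,6) w=6
  Add (4,5) w=7
  Add (2,5) w=8
  Skip (0,2) w=9 (creates cycle)
  Skip (1,4) w=9 (creates cycle)
  Skip (2,3) w=9 (creates cycle)
  Add (1,7) w=10
  Skip (2,6) w=10 (creates cycle)
MST weight = 44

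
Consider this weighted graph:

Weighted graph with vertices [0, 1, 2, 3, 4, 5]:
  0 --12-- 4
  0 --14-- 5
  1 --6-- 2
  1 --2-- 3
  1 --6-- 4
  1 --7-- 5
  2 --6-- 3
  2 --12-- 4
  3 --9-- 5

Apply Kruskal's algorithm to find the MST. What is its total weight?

Applying Kruskal's algorithm (sort edges by weight, add if no cycle):
  Add (1,3) w=2
  Add (1,4) w=6
  Add (1,2) w=6
  Skip (2,3) w=6 (creates cycle)
  Add (1,5) w=7
  Skip (3,5) w=9 (creates cycle)
  Add (0,4) w=12
  Skip (2,4) w=12 (creates cycle)
  Skip (0,5) w=14 (creates cycle)
MST weight = 33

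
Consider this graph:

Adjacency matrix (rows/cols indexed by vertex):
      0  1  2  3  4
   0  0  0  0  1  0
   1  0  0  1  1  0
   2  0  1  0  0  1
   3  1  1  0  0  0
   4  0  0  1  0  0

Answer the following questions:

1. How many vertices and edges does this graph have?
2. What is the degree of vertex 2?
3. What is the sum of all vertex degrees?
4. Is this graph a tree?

Count: 5 vertices, 4 edges.
Vertex 2 has neighbors [1, 4], degree = 2.
Handshaking lemma: 2 * 4 = 8.
A graph is a tree iff it is connected and has exactly n-1 edges. This graph is connected (all 5 vertices in one component) and has 5-1 = 4 edges. It is a tree.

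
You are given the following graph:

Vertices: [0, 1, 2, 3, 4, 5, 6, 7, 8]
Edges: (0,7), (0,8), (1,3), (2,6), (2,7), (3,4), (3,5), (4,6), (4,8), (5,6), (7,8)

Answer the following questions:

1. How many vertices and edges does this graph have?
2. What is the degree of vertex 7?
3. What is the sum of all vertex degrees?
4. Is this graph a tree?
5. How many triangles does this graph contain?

Count: 9 vertices, 11 edges.
Vertex 7 has neighbors [0, 2, 8], degree = 3.
Handshaking lemma: 2 * 11 = 22.
A tree on 9 vertices has 8 edges. This graph has 11 edges (3 extra). Not a tree.
Number of triangles = 1.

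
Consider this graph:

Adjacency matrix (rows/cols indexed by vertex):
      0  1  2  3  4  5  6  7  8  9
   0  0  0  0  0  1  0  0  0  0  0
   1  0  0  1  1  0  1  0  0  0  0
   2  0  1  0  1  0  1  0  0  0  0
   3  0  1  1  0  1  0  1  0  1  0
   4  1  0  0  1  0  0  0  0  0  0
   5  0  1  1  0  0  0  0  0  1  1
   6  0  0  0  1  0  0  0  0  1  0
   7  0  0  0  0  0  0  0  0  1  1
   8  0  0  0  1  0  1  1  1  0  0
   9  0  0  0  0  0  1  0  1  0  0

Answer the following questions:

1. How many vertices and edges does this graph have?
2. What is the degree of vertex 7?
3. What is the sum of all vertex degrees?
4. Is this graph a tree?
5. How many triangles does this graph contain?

Count: 10 vertices, 14 edges.
Vertex 7 has neighbors [8, 9], degree = 2.
Handshaking lemma: 2 * 14 = 28.
A tree on 10 vertices has 9 edges. This graph has 14 edges (5 extra). Not a tree.
Number of triangles = 3.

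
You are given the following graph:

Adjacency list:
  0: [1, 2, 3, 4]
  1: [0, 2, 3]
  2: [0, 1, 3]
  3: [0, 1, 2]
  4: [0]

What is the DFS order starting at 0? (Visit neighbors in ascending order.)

DFS from vertex 0 (neighbors processed in ascending order):
Visit order: 0, 1, 2, 3, 4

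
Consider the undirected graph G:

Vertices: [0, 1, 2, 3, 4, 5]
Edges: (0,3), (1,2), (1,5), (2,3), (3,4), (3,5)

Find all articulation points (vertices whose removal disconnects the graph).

An articulation point is a vertex whose removal disconnects the graph.
Articulation points: [3]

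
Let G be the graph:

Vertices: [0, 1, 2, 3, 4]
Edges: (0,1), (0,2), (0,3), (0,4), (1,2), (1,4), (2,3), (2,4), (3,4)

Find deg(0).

Vertex 0 has neighbors [1, 2, 3, 4], so deg(0) = 4.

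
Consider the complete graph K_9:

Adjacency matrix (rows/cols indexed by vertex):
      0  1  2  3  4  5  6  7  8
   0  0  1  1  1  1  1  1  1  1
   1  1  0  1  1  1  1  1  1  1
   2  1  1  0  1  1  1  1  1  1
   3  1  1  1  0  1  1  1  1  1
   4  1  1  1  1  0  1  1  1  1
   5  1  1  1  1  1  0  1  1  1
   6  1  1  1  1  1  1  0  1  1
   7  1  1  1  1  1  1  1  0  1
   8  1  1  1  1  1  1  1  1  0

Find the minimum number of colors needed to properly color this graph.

In K_9, every vertex is adjacent to every other vertex.
Each vertex needs a unique color.
Chromatic number = 9.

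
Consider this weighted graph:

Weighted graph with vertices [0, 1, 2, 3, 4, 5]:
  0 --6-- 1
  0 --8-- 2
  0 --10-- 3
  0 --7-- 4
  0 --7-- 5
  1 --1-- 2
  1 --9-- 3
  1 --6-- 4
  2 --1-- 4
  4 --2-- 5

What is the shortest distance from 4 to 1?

Using Dijkstra's algorithm from vertex 4:
Shortest path: 4 -> 2 -> 1
Total weight: 1 + 1 = 2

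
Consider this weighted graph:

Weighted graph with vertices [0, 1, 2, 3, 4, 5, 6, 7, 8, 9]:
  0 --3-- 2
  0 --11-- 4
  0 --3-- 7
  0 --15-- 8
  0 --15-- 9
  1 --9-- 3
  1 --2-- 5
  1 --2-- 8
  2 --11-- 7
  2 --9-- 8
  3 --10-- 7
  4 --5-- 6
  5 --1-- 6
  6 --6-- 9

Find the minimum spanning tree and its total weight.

Applying Kruskal's algorithm (sort edges by weight, add if no cycle):
  Add (5,6) w=1
  Add (1,5) w=2
  Add (1,8) w=2
  Add (0,7) w=3
  Add (0,2) w=3
  Add (4,6) w=5
  Add (6,9) w=6
  Add (1,3) w=9
  Add (2,8) w=9
  Skip (3,7) w=10 (creates cycle)
  Skip (0,4) w=11 (creates cycle)
  Skip (2,7) w=11 (creates cycle)
  Skip (0,8) w=15 (creates cycle)
  Skip (0,9) w=15 (creates cycle)
MST weight = 40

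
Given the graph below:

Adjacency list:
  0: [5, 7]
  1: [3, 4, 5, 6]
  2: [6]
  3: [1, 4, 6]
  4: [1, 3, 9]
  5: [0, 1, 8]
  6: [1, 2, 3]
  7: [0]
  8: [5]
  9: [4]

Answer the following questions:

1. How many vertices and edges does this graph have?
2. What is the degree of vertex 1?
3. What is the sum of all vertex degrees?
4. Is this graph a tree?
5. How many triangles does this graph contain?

Count: 10 vertices, 11 edges.
Vertex 1 has neighbors [3, 4, 5, 6], degree = 4.
Handshaking lemma: 2 * 11 = 22.
A tree on 10 vertices has 9 edges. This graph has 11 edges (2 extra). Not a tree.
Number of triangles = 2.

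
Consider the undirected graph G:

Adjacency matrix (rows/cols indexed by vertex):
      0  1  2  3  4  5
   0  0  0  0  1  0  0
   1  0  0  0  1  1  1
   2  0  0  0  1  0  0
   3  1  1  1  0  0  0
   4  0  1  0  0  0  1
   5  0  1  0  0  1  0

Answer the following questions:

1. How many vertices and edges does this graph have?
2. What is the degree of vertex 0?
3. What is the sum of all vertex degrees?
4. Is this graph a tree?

Count: 6 vertices, 6 edges.
Vertex 0 has neighbors [3], degree = 1.
Handshaking lemma: 2 * 6 = 12.
A tree on 6 vertices has 5 edges. This graph has 6 edges (1 extra). Not a tree.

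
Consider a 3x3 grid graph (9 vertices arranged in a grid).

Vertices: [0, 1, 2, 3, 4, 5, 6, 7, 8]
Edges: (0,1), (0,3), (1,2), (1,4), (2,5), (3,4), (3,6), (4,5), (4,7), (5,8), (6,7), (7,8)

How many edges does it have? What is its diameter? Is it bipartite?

A 3x3 grid has 6 vertical edges and 6 horizontal edges.
Total edges = 6 + 6 = 12.
Diameter = (3-1) + (3-1) = 4 (corner to opposite corner).
Grid graphs are bipartite (checkerboard coloring).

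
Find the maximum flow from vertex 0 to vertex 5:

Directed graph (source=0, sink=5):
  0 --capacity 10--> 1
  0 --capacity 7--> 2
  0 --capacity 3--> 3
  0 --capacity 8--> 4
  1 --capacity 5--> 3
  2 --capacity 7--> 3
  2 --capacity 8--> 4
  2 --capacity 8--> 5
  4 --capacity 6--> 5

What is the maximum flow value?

Computing max flow:
  Flow on (0->2): 7/7
  Flow on (0->4): 6/8
  Flow on (2->5): 7/8
  Flow on (4->5): 6/6
Maximum flow = 13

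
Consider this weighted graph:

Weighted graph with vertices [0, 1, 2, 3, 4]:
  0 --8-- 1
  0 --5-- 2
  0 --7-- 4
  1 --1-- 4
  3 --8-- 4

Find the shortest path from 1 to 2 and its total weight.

Using Dijkstra's algorithm from vertex 1:
Shortest path: 1 -> 0 -> 2
Total weight: 8 + 5 = 13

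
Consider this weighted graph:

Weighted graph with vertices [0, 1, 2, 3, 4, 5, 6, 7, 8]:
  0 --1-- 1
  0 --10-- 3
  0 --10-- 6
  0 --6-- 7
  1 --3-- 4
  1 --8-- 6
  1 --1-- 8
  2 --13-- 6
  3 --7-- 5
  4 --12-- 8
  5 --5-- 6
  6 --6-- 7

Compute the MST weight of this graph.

Applying Kruskal's algorithm (sort edges by weight, add if no cycle):
  Add (0,1) w=1
  Add (1,8) w=1
  Add (1,4) w=3
  Add (5,6) w=5
  Add (0,7) w=6
  Add (6,7) w=6
  Add (3,5) w=7
  Skip (1,6) w=8 (creates cycle)
  Skip (0,3) w=10 (creates cycle)
  Skip (0,6) w=10 (creates cycle)
  Skip (4,8) w=12 (creates cycle)
  Add (2,6) w=13
MST weight = 42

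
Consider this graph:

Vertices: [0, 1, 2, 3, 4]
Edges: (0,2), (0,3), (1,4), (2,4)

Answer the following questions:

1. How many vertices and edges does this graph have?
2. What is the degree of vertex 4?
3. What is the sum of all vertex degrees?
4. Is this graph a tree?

Count: 5 vertices, 4 edges.
Vertex 4 has neighbors [1, 2], degree = 2.
Handshaking lemma: 2 * 4 = 8.
A graph is a tree iff it is connected and has exactly n-1 edges. This graph is connected (all 5 vertices in one component) and has 5-1 = 4 edges. It is a tree.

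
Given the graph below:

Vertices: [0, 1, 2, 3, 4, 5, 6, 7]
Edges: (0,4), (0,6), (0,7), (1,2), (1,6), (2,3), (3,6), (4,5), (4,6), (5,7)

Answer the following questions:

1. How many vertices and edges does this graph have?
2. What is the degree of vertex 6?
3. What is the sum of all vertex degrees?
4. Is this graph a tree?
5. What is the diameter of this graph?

Count: 8 vertices, 10 edges.
Vertex 6 has neighbors [0, 1, 3, 4], degree = 4.
Handshaking lemma: 2 * 10 = 20.
A tree on 8 vertices has 7 edges. This graph has 10 edges (3 extra). Not a tree.
Diameter (longest shortest path) = 4.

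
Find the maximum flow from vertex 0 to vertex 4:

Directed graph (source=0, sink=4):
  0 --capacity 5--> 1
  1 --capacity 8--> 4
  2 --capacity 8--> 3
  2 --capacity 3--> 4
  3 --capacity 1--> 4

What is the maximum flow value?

Computing max flow:
  Flow on (0->1): 5/5
  Flow on (1->4): 5/8
Maximum flow = 5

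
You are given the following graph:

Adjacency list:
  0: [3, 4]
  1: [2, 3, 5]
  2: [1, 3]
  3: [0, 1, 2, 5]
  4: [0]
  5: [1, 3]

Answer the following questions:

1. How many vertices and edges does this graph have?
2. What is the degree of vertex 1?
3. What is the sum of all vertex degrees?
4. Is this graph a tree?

Count: 6 vertices, 7 edges.
Vertex 1 has neighbors [2, 3, 5], degree = 3.
Handshaking lemma: 2 * 7 = 14.
A tree on 6 vertices has 5 edges. This graph has 7 edges (2 extra). Not a tree.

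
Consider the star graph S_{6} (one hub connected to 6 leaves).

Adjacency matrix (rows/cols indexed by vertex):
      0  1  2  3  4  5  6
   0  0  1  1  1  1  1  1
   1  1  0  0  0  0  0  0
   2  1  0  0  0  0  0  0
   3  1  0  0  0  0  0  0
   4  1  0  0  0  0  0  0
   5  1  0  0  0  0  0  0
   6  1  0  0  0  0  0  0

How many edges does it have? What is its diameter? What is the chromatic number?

Star graph S_{6}: the hub connects to all 6 leaves.
Edges = 6.
Diameter = 2 (any leaf to hub is 1, leaf to leaf through hub is 2).
Star graphs are bipartite (hub vs leaves), so chromatic number = 2.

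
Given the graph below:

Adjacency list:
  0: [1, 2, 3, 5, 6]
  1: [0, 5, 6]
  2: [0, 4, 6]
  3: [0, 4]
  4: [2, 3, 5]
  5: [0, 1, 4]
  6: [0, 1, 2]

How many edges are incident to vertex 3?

Vertex 3 has neighbors [0, 4], so deg(3) = 2.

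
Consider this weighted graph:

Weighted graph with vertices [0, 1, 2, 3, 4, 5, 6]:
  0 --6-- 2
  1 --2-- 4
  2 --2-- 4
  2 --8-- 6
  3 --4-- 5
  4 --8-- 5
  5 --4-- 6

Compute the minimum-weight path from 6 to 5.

Using Dijkstra's algorithm from vertex 6:
Shortest path: 6 -> 5
Total weight: 4 = 4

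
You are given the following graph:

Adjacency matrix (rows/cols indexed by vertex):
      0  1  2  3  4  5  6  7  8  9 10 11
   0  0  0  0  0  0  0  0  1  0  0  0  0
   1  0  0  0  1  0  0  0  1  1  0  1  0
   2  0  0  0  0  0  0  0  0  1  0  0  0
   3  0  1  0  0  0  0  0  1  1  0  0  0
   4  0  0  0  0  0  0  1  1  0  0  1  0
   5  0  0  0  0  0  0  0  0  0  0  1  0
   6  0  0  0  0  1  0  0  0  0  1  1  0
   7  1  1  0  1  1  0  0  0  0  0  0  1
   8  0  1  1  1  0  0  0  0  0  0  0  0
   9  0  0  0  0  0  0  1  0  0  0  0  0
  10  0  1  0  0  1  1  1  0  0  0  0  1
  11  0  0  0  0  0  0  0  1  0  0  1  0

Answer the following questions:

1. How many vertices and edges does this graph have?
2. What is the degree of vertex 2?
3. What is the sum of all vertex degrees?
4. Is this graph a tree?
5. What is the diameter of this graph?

Count: 12 vertices, 16 edges.
Vertex 2 has neighbors [8], degree = 1.
Handshaking lemma: 2 * 16 = 32.
A tree on 12 vertices has 11 edges. This graph has 16 edges (5 extra). Not a tree.
Diameter (longest shortest path) = 5.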